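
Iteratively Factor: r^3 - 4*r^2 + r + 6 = (r - 2)*(r^2 - 2*r - 3) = (r - 2)*(r + 1)*(r - 3)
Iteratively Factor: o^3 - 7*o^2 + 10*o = (o - 5)*(o^2 - 2*o) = o*(o - 5)*(o - 2)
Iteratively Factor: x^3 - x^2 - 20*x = (x - 5)*(x^2 + 4*x) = x*(x - 5)*(x + 4)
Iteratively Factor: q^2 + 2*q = (q)*(q + 2)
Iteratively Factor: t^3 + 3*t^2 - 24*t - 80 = (t - 5)*(t^2 + 8*t + 16) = (t - 5)*(t + 4)*(t + 4)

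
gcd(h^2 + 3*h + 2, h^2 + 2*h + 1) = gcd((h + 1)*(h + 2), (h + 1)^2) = h + 1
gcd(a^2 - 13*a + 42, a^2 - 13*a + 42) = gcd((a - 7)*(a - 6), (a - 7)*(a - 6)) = a^2 - 13*a + 42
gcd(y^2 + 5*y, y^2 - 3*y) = y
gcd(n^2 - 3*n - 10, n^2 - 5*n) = n - 5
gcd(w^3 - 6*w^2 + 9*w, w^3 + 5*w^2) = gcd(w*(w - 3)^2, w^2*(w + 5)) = w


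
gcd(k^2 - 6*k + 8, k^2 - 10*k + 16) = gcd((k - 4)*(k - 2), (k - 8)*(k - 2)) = k - 2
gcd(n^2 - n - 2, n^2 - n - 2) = n^2 - n - 2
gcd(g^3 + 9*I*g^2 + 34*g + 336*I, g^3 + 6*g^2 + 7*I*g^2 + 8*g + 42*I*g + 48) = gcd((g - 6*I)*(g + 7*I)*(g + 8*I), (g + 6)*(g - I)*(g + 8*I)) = g + 8*I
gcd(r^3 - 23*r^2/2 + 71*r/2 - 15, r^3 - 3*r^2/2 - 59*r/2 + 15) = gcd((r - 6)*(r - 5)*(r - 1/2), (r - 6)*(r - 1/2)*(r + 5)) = r^2 - 13*r/2 + 3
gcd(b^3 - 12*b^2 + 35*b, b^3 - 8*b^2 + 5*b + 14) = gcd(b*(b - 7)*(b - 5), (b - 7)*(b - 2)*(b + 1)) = b - 7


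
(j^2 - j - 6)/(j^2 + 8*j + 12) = (j - 3)/(j + 6)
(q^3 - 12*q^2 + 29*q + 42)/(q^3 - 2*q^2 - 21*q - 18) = (q - 7)/(q + 3)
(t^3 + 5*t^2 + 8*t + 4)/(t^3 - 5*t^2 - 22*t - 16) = (t + 2)/(t - 8)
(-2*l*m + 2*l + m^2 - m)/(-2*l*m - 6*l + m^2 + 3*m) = (m - 1)/(m + 3)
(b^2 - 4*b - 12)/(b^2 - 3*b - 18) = (b + 2)/(b + 3)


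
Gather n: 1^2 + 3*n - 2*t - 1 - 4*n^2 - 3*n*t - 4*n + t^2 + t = -4*n^2 + n*(-3*t - 1) + t^2 - t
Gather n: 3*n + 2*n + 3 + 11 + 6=5*n + 20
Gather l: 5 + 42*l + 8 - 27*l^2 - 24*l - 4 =-27*l^2 + 18*l + 9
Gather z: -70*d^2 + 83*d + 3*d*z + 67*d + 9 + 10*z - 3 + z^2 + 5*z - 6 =-70*d^2 + 150*d + z^2 + z*(3*d + 15)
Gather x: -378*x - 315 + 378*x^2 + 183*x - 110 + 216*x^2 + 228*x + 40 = 594*x^2 + 33*x - 385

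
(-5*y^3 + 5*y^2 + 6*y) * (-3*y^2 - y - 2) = 15*y^5 - 10*y^4 - 13*y^3 - 16*y^2 - 12*y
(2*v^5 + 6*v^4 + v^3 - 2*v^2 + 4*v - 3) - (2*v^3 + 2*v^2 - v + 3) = 2*v^5 + 6*v^4 - v^3 - 4*v^2 + 5*v - 6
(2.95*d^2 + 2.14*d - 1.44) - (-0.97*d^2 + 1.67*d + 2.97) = 3.92*d^2 + 0.47*d - 4.41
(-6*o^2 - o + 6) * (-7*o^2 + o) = 42*o^4 + o^3 - 43*o^2 + 6*o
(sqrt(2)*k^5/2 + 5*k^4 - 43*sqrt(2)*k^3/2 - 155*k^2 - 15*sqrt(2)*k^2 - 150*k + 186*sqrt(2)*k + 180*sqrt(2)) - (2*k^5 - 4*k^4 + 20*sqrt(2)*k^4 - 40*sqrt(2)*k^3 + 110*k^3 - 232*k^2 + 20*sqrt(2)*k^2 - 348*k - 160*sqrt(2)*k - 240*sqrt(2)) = -2*k^5 + sqrt(2)*k^5/2 - 20*sqrt(2)*k^4 + 9*k^4 - 110*k^3 + 37*sqrt(2)*k^3/2 - 35*sqrt(2)*k^2 + 77*k^2 + 198*k + 346*sqrt(2)*k + 420*sqrt(2)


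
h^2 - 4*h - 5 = (h - 5)*(h + 1)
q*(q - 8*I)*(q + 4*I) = q^3 - 4*I*q^2 + 32*q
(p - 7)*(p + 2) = p^2 - 5*p - 14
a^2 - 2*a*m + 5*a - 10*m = (a + 5)*(a - 2*m)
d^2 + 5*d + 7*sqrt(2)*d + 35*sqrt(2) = (d + 5)*(d + 7*sqrt(2))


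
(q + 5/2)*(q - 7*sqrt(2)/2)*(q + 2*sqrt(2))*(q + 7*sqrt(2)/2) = q^4 + 5*q^3/2 + 2*sqrt(2)*q^3 - 49*q^2/2 + 5*sqrt(2)*q^2 - 49*sqrt(2)*q - 245*q/4 - 245*sqrt(2)/2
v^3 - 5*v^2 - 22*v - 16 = (v - 8)*(v + 1)*(v + 2)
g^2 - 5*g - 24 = (g - 8)*(g + 3)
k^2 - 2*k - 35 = (k - 7)*(k + 5)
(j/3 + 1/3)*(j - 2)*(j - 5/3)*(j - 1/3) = j^4/3 - j^3 + 5*j^2/27 + 31*j/27 - 10/27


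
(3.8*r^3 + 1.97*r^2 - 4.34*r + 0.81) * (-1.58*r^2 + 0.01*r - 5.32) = -6.004*r^5 - 3.0746*r^4 - 13.3391*r^3 - 11.8036*r^2 + 23.0969*r - 4.3092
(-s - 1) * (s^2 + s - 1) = -s^3 - 2*s^2 + 1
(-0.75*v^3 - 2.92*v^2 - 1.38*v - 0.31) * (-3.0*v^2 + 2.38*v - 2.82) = 2.25*v^5 + 6.975*v^4 - 0.6946*v^3 + 5.88*v^2 + 3.1538*v + 0.8742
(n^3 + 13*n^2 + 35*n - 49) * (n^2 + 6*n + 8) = n^5 + 19*n^4 + 121*n^3 + 265*n^2 - 14*n - 392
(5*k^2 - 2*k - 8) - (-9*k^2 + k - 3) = 14*k^2 - 3*k - 5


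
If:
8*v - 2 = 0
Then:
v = 1/4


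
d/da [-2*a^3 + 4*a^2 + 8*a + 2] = -6*a^2 + 8*a + 8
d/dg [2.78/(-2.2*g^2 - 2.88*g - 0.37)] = (12.232*g + 8.0064)/(2.2*g^2 + 2.88*g + 0.37)^2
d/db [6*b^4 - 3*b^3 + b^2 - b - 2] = 24*b^3 - 9*b^2 + 2*b - 1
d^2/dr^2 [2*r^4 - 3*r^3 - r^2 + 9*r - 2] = 24*r^2 - 18*r - 2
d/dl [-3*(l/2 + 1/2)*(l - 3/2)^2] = -9*l^2/2 + 6*l + 9/8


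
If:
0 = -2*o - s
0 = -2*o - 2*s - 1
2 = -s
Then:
No Solution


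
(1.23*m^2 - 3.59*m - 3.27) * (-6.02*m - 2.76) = -7.4046*m^3 + 18.217*m^2 + 29.5938*m + 9.0252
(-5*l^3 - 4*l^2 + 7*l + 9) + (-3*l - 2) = -5*l^3 - 4*l^2 + 4*l + 7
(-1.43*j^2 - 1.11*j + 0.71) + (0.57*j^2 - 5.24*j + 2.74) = -0.86*j^2 - 6.35*j + 3.45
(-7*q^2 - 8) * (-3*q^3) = 21*q^5 + 24*q^3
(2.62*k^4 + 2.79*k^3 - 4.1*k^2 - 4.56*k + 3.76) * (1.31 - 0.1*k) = -0.262*k^5 + 3.1532*k^4 + 4.0649*k^3 - 4.915*k^2 - 6.3496*k + 4.9256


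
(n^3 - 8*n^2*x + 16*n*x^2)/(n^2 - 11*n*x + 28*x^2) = n*(-n + 4*x)/(-n + 7*x)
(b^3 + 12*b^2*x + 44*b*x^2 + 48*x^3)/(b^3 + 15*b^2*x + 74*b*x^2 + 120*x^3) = (b + 2*x)/(b + 5*x)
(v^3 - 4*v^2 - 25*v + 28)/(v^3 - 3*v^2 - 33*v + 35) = (v + 4)/(v + 5)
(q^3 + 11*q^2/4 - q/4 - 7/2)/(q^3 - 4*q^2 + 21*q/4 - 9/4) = (4*q^2 + 15*q + 14)/(4*q^2 - 12*q + 9)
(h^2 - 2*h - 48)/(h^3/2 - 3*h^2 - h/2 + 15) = 2*(h^2 - 2*h - 48)/(h^3 - 6*h^2 - h + 30)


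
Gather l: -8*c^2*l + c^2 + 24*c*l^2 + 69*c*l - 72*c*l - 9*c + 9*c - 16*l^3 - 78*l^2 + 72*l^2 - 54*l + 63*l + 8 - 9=c^2 - 16*l^3 + l^2*(24*c - 6) + l*(-8*c^2 - 3*c + 9) - 1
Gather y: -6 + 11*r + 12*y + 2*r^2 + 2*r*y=2*r^2 + 11*r + y*(2*r + 12) - 6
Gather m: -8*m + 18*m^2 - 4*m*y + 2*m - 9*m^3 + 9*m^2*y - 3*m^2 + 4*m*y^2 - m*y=-9*m^3 + m^2*(9*y + 15) + m*(4*y^2 - 5*y - 6)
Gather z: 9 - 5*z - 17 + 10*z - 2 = 5*z - 10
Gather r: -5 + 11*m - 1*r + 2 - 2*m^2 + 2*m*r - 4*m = -2*m^2 + 7*m + r*(2*m - 1) - 3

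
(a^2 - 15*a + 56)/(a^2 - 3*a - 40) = (a - 7)/(a + 5)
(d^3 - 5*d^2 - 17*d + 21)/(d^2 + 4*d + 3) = (d^2 - 8*d + 7)/(d + 1)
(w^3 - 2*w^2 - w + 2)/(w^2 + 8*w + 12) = (w^3 - 2*w^2 - w + 2)/(w^2 + 8*w + 12)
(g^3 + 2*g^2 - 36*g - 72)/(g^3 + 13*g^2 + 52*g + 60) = (g - 6)/(g + 5)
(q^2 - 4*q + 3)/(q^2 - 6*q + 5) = (q - 3)/(q - 5)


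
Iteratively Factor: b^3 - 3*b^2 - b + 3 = (b - 1)*(b^2 - 2*b - 3) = (b - 3)*(b - 1)*(b + 1)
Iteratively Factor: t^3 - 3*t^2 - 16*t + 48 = (t - 4)*(t^2 + t - 12) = (t - 4)*(t - 3)*(t + 4)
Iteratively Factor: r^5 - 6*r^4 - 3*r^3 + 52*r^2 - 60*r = (r - 2)*(r^4 - 4*r^3 - 11*r^2 + 30*r) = (r - 2)*(r + 3)*(r^3 - 7*r^2 + 10*r) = r*(r - 2)*(r + 3)*(r^2 - 7*r + 10) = r*(r - 5)*(r - 2)*(r + 3)*(r - 2)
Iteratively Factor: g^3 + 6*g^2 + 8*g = (g)*(g^2 + 6*g + 8) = g*(g + 2)*(g + 4)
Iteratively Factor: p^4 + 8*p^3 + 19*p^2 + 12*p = (p + 4)*(p^3 + 4*p^2 + 3*p) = p*(p + 4)*(p^2 + 4*p + 3) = p*(p + 1)*(p + 4)*(p + 3)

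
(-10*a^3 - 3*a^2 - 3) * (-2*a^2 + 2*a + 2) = 20*a^5 - 14*a^4 - 26*a^3 - 6*a - 6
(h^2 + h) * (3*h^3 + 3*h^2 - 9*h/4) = 3*h^5 + 6*h^4 + 3*h^3/4 - 9*h^2/4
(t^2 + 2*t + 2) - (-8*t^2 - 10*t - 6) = 9*t^2 + 12*t + 8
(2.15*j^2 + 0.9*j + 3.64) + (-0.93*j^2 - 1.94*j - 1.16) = 1.22*j^2 - 1.04*j + 2.48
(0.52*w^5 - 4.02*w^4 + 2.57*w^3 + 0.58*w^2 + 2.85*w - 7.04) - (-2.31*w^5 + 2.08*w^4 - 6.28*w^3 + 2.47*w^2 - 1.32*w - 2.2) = 2.83*w^5 - 6.1*w^4 + 8.85*w^3 - 1.89*w^2 + 4.17*w - 4.84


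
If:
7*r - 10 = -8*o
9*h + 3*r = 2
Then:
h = 2/9 - r/3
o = 5/4 - 7*r/8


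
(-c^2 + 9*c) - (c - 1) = -c^2 + 8*c + 1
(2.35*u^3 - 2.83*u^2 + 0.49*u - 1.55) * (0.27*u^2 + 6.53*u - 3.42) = 0.6345*u^5 + 14.5814*u^4 - 26.3846*u^3 + 12.4598*u^2 - 11.7973*u + 5.301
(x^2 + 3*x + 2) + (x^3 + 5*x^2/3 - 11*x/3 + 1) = x^3 + 8*x^2/3 - 2*x/3 + 3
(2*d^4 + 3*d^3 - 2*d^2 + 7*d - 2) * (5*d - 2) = 10*d^5 + 11*d^4 - 16*d^3 + 39*d^2 - 24*d + 4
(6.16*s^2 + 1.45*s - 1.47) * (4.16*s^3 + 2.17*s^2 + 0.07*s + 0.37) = 25.6256*s^5 + 19.3992*s^4 - 2.5375*s^3 - 0.8092*s^2 + 0.4336*s - 0.5439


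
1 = 1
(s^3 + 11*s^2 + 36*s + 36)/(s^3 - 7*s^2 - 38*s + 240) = (s^2 + 5*s + 6)/(s^2 - 13*s + 40)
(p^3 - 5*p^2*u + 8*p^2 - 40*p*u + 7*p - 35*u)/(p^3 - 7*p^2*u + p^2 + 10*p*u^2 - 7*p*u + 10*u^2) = (p + 7)/(p - 2*u)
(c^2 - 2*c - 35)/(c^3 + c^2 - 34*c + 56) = (c^2 - 2*c - 35)/(c^3 + c^2 - 34*c + 56)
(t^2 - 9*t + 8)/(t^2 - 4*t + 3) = (t - 8)/(t - 3)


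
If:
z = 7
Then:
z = 7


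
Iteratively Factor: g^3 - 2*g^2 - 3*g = (g)*(g^2 - 2*g - 3) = g*(g - 3)*(g + 1)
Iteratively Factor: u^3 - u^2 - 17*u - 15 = (u + 3)*(u^2 - 4*u - 5) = (u - 5)*(u + 3)*(u + 1)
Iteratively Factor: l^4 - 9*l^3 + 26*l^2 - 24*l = (l - 2)*(l^3 - 7*l^2 + 12*l) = (l - 4)*(l - 2)*(l^2 - 3*l) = l*(l - 4)*(l - 2)*(l - 3)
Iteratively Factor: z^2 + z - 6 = (z + 3)*(z - 2)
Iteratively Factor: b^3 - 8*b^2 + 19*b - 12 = (b - 1)*(b^2 - 7*b + 12) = (b - 3)*(b - 1)*(b - 4)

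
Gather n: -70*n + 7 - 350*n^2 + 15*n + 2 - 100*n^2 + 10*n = -450*n^2 - 45*n + 9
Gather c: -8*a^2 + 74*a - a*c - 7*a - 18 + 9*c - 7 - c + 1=-8*a^2 + 67*a + c*(8 - a) - 24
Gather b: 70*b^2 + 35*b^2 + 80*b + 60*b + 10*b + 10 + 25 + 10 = 105*b^2 + 150*b + 45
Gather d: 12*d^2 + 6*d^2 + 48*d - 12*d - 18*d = 18*d^2 + 18*d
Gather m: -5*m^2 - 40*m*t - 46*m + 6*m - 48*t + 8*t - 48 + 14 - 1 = -5*m^2 + m*(-40*t - 40) - 40*t - 35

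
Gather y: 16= 16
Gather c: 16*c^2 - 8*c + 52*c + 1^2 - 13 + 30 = 16*c^2 + 44*c + 18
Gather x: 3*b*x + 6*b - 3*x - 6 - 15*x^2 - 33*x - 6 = 6*b - 15*x^2 + x*(3*b - 36) - 12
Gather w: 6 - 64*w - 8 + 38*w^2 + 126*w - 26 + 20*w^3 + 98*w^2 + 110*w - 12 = 20*w^3 + 136*w^2 + 172*w - 40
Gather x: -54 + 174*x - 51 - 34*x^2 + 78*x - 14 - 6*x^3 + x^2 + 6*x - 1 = -6*x^3 - 33*x^2 + 258*x - 120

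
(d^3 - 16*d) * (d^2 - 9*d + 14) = d^5 - 9*d^4 - 2*d^3 + 144*d^2 - 224*d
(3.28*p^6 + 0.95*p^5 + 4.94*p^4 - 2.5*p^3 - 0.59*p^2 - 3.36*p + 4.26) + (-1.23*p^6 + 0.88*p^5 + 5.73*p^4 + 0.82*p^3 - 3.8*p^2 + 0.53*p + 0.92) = 2.05*p^6 + 1.83*p^5 + 10.67*p^4 - 1.68*p^3 - 4.39*p^2 - 2.83*p + 5.18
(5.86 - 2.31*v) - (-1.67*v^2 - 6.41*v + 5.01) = 1.67*v^2 + 4.1*v + 0.850000000000001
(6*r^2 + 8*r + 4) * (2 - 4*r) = -24*r^3 - 20*r^2 + 8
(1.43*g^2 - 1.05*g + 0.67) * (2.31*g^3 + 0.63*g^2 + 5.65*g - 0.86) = 3.3033*g^5 - 1.5246*g^4 + 8.9657*g^3 - 6.7402*g^2 + 4.6885*g - 0.5762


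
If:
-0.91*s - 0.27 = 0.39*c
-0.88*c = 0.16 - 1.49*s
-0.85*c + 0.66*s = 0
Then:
No Solution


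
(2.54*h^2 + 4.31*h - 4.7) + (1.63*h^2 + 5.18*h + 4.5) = 4.17*h^2 + 9.49*h - 0.2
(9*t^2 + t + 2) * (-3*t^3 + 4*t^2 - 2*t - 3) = -27*t^5 + 33*t^4 - 20*t^3 - 21*t^2 - 7*t - 6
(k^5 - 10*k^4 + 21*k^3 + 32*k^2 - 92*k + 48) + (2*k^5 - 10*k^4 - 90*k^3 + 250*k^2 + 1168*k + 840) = 3*k^5 - 20*k^4 - 69*k^3 + 282*k^2 + 1076*k + 888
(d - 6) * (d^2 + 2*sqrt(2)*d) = d^3 - 6*d^2 + 2*sqrt(2)*d^2 - 12*sqrt(2)*d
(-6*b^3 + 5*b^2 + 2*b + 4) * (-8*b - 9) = 48*b^4 + 14*b^3 - 61*b^2 - 50*b - 36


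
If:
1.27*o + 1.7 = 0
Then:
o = -1.34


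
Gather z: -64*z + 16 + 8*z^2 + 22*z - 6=8*z^2 - 42*z + 10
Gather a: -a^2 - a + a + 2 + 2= 4 - a^2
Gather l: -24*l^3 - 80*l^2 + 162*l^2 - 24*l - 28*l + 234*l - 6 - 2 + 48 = -24*l^3 + 82*l^2 + 182*l + 40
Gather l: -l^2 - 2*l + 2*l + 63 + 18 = 81 - l^2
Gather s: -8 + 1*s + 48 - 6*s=40 - 5*s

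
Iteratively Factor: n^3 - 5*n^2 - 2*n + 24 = (n - 4)*(n^2 - n - 6) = (n - 4)*(n - 3)*(n + 2)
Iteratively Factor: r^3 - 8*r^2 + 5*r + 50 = (r + 2)*(r^2 - 10*r + 25) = (r - 5)*(r + 2)*(r - 5)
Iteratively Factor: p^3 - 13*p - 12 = (p - 4)*(p^2 + 4*p + 3) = (p - 4)*(p + 3)*(p + 1)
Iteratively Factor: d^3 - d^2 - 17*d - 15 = (d + 3)*(d^2 - 4*d - 5) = (d + 1)*(d + 3)*(d - 5)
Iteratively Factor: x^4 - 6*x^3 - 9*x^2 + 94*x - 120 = (x - 3)*(x^3 - 3*x^2 - 18*x + 40) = (x - 3)*(x + 4)*(x^2 - 7*x + 10) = (x - 5)*(x - 3)*(x + 4)*(x - 2)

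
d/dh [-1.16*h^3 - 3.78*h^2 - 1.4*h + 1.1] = -3.48*h^2 - 7.56*h - 1.4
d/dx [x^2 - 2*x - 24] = 2*x - 2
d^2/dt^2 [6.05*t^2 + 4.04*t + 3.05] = 12.1000000000000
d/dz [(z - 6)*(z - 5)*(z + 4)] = 3*z^2 - 14*z - 14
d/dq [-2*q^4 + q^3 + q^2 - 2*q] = -8*q^3 + 3*q^2 + 2*q - 2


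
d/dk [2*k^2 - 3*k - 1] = 4*k - 3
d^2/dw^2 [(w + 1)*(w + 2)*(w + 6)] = 6*w + 18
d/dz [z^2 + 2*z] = 2*z + 2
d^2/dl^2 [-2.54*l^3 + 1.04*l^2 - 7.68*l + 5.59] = 2.08 - 15.24*l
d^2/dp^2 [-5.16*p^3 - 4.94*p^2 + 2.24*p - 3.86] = -30.96*p - 9.88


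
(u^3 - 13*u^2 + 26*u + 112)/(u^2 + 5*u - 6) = (u^3 - 13*u^2 + 26*u + 112)/(u^2 + 5*u - 6)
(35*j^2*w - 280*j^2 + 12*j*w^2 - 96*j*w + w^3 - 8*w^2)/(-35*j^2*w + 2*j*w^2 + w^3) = (5*j*w - 40*j + w^2 - 8*w)/(w*(-5*j + w))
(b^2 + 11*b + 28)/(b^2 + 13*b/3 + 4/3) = 3*(b + 7)/(3*b + 1)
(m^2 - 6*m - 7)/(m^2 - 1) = (m - 7)/(m - 1)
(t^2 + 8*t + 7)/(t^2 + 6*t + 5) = (t + 7)/(t + 5)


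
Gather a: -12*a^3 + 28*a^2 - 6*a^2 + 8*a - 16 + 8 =-12*a^3 + 22*a^2 + 8*a - 8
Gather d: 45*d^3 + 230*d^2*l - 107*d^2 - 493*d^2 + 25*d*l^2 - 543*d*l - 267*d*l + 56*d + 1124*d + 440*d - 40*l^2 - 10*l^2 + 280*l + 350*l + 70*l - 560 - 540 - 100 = 45*d^3 + d^2*(230*l - 600) + d*(25*l^2 - 810*l + 1620) - 50*l^2 + 700*l - 1200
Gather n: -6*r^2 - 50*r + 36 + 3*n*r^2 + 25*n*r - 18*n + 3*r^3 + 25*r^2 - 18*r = n*(3*r^2 + 25*r - 18) + 3*r^3 + 19*r^2 - 68*r + 36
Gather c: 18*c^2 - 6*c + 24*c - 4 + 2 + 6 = 18*c^2 + 18*c + 4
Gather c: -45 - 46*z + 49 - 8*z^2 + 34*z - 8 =-8*z^2 - 12*z - 4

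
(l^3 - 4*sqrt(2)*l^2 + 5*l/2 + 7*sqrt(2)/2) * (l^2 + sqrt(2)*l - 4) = l^5 - 3*sqrt(2)*l^4 - 19*l^3/2 + 22*sqrt(2)*l^2 - 3*l - 14*sqrt(2)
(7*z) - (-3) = 7*z + 3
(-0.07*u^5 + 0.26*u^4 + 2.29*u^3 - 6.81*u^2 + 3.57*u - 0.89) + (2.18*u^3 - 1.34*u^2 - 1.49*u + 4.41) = -0.07*u^5 + 0.26*u^4 + 4.47*u^3 - 8.15*u^2 + 2.08*u + 3.52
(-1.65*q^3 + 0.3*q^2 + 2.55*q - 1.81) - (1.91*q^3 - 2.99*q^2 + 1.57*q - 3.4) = -3.56*q^3 + 3.29*q^2 + 0.98*q + 1.59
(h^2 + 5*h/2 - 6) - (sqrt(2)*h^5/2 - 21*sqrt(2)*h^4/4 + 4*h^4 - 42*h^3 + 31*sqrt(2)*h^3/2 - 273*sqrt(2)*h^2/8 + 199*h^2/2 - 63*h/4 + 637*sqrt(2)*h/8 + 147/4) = -sqrt(2)*h^5/2 - 4*h^4 + 21*sqrt(2)*h^4/4 - 31*sqrt(2)*h^3/2 + 42*h^3 - 197*h^2/2 + 273*sqrt(2)*h^2/8 - 637*sqrt(2)*h/8 + 73*h/4 - 171/4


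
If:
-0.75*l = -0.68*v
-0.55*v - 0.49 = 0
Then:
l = -0.81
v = -0.89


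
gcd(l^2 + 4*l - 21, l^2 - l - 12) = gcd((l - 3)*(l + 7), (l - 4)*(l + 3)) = 1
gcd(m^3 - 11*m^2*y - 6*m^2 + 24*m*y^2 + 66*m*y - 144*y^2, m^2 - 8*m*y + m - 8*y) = -m + 8*y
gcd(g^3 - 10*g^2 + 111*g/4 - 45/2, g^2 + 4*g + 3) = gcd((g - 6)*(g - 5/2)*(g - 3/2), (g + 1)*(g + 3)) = 1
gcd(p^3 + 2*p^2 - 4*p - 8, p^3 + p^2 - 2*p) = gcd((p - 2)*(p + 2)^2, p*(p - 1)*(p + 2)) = p + 2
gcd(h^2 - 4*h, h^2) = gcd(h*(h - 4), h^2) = h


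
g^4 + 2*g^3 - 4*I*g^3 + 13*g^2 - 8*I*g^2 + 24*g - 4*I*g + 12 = (g - 6*I)*(g + 2*I)*(-I*g - I)*(I*g + I)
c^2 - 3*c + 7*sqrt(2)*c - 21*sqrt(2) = (c - 3)*(c + 7*sqrt(2))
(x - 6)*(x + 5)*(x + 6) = x^3 + 5*x^2 - 36*x - 180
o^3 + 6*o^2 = o^2*(o + 6)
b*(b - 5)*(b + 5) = b^3 - 25*b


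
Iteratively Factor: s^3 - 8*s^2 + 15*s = (s - 3)*(s^2 - 5*s) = s*(s - 3)*(s - 5)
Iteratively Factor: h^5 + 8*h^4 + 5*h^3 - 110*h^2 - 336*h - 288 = (h + 3)*(h^4 + 5*h^3 - 10*h^2 - 80*h - 96) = (h + 2)*(h + 3)*(h^3 + 3*h^2 - 16*h - 48) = (h + 2)*(h + 3)^2*(h^2 - 16) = (h - 4)*(h + 2)*(h + 3)^2*(h + 4)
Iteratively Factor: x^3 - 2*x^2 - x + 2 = (x - 2)*(x^2 - 1) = (x - 2)*(x - 1)*(x + 1)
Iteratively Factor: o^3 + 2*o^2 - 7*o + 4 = (o - 1)*(o^2 + 3*o - 4) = (o - 1)^2*(o + 4)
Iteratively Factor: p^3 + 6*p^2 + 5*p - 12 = (p - 1)*(p^2 + 7*p + 12) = (p - 1)*(p + 3)*(p + 4)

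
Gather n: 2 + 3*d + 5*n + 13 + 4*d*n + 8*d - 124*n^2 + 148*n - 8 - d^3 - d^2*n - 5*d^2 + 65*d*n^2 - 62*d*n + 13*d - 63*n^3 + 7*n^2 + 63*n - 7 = -d^3 - 5*d^2 + 24*d - 63*n^3 + n^2*(65*d - 117) + n*(-d^2 - 58*d + 216)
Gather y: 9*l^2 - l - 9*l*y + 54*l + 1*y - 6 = 9*l^2 + 53*l + y*(1 - 9*l) - 6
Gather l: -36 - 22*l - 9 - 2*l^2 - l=-2*l^2 - 23*l - 45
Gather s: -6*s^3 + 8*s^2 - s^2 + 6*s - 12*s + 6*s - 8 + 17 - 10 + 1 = -6*s^3 + 7*s^2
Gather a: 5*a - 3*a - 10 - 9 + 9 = 2*a - 10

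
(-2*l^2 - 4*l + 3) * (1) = -2*l^2 - 4*l + 3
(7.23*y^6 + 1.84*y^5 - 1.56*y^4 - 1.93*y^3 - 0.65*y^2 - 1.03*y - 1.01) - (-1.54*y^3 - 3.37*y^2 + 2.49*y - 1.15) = 7.23*y^6 + 1.84*y^5 - 1.56*y^4 - 0.39*y^3 + 2.72*y^2 - 3.52*y + 0.14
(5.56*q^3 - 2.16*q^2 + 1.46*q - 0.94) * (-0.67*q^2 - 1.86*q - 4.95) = -3.7252*q^5 - 8.8944*q^4 - 24.4826*q^3 + 8.6062*q^2 - 5.4786*q + 4.653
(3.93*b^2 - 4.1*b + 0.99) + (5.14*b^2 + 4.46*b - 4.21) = 9.07*b^2 + 0.36*b - 3.22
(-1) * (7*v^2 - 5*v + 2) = -7*v^2 + 5*v - 2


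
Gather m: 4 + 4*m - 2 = 4*m + 2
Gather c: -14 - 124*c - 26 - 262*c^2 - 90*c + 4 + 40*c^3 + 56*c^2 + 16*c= 40*c^3 - 206*c^2 - 198*c - 36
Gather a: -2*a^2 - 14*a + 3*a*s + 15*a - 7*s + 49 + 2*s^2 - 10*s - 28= -2*a^2 + a*(3*s + 1) + 2*s^2 - 17*s + 21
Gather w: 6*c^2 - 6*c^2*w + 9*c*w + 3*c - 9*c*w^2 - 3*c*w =6*c^2 - 9*c*w^2 + 3*c + w*(-6*c^2 + 6*c)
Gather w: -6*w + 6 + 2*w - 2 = 4 - 4*w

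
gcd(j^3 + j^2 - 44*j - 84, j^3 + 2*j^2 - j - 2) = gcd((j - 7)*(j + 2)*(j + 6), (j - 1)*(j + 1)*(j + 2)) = j + 2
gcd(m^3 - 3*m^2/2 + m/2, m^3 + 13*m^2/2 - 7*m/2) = m^2 - m/2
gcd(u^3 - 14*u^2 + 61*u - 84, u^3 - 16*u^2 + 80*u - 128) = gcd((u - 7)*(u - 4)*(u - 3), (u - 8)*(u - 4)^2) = u - 4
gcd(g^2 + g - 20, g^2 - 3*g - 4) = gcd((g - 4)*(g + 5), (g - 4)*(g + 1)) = g - 4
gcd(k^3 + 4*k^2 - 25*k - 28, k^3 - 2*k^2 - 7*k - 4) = k^2 - 3*k - 4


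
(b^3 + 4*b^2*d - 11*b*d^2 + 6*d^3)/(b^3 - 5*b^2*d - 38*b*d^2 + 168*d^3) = (b^2 - 2*b*d + d^2)/(b^2 - 11*b*d + 28*d^2)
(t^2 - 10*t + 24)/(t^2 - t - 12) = (t - 6)/(t + 3)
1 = 1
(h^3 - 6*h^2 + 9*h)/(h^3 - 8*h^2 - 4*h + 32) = h*(h^2 - 6*h + 9)/(h^3 - 8*h^2 - 4*h + 32)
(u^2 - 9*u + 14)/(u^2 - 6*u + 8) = (u - 7)/(u - 4)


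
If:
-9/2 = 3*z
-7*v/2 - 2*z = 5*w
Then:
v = 6/7 - 10*w/7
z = -3/2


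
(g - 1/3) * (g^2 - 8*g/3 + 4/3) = g^3 - 3*g^2 + 20*g/9 - 4/9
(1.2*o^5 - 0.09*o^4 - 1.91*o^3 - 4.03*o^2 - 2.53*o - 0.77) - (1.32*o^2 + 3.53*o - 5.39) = 1.2*o^5 - 0.09*o^4 - 1.91*o^3 - 5.35*o^2 - 6.06*o + 4.62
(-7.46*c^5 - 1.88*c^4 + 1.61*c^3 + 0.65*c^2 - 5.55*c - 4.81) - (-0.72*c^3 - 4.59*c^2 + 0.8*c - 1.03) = -7.46*c^5 - 1.88*c^4 + 2.33*c^3 + 5.24*c^2 - 6.35*c - 3.78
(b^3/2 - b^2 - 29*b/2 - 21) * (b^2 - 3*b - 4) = b^5/2 - 5*b^4/2 - 27*b^3/2 + 53*b^2/2 + 121*b + 84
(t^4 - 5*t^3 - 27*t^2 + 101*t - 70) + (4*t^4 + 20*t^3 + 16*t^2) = 5*t^4 + 15*t^3 - 11*t^2 + 101*t - 70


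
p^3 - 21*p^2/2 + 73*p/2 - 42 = (p - 4)*(p - 7/2)*(p - 3)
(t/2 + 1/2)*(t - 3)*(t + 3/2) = t^3/2 - t^2/4 - 3*t - 9/4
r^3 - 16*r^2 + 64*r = r*(r - 8)^2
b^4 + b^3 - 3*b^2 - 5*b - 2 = (b - 2)*(b + 1)^3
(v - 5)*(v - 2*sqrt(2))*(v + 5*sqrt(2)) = v^3 - 5*v^2 + 3*sqrt(2)*v^2 - 15*sqrt(2)*v - 20*v + 100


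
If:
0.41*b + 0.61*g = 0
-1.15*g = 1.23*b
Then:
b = 0.00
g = 0.00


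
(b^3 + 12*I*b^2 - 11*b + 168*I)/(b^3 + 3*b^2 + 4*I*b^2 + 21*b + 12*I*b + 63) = (b + 8*I)/(b + 3)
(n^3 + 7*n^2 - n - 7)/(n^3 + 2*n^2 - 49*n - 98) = (n^2 - 1)/(n^2 - 5*n - 14)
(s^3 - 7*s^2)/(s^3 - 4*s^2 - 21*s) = s/(s + 3)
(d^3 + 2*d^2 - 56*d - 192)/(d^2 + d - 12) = (d^2 - 2*d - 48)/(d - 3)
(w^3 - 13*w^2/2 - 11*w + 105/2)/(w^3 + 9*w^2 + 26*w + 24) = (2*w^2 - 19*w + 35)/(2*(w^2 + 6*w + 8))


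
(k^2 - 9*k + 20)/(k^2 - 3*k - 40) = (-k^2 + 9*k - 20)/(-k^2 + 3*k + 40)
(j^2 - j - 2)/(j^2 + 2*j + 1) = (j - 2)/(j + 1)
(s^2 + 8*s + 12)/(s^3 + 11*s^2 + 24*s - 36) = (s + 2)/(s^2 + 5*s - 6)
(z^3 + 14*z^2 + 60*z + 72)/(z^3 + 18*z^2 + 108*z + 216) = (z + 2)/(z + 6)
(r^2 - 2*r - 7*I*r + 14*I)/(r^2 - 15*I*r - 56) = (r - 2)/(r - 8*I)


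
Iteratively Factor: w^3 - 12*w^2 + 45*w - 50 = (w - 2)*(w^2 - 10*w + 25) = (w - 5)*(w - 2)*(w - 5)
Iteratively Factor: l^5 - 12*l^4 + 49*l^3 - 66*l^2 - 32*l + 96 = (l + 1)*(l^4 - 13*l^3 + 62*l^2 - 128*l + 96) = (l - 2)*(l + 1)*(l^3 - 11*l^2 + 40*l - 48) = (l - 4)*(l - 2)*(l + 1)*(l^2 - 7*l + 12) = (l - 4)*(l - 3)*(l - 2)*(l + 1)*(l - 4)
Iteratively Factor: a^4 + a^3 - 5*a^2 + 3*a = (a + 3)*(a^3 - 2*a^2 + a) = a*(a + 3)*(a^2 - 2*a + 1) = a*(a - 1)*(a + 3)*(a - 1)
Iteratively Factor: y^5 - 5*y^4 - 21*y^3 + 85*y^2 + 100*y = (y)*(y^4 - 5*y^3 - 21*y^2 + 85*y + 100) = y*(y + 1)*(y^3 - 6*y^2 - 15*y + 100) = y*(y + 1)*(y + 4)*(y^2 - 10*y + 25) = y*(y - 5)*(y + 1)*(y + 4)*(y - 5)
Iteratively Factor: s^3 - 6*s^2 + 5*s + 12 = (s - 3)*(s^2 - 3*s - 4) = (s - 4)*(s - 3)*(s + 1)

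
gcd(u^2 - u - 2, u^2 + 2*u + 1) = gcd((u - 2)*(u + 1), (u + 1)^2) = u + 1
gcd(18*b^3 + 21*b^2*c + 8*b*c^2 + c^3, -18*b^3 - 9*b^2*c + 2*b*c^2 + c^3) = 6*b^2 + 5*b*c + c^2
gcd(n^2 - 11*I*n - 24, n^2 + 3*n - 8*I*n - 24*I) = n - 8*I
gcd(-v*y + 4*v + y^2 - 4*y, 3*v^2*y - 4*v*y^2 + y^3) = -v + y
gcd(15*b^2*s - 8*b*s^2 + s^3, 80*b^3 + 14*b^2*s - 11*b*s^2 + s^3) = -5*b + s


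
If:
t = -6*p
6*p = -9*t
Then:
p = 0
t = 0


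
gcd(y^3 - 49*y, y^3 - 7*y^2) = y^2 - 7*y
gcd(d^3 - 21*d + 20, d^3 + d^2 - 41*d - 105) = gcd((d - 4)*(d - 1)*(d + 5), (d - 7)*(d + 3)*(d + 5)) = d + 5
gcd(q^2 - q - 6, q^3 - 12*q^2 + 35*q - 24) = q - 3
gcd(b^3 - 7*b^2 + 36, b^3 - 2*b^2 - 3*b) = b - 3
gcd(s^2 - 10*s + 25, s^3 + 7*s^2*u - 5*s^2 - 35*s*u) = s - 5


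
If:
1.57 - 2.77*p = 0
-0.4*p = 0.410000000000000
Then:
No Solution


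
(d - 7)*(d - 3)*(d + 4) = d^3 - 6*d^2 - 19*d + 84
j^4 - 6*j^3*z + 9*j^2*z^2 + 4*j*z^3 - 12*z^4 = (j - 3*z)*(j - 2*z)^2*(j + z)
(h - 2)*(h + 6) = h^2 + 4*h - 12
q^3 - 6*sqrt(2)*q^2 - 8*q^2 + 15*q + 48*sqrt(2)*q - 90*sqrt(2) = (q - 5)*(q - 3)*(q - 6*sqrt(2))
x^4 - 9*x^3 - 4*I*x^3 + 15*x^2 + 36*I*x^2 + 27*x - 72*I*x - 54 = (x - 6)*(x - 3)*(x - 3*I)*(x - I)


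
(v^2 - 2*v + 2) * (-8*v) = -8*v^3 + 16*v^2 - 16*v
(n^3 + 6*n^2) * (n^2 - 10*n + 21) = n^5 - 4*n^4 - 39*n^3 + 126*n^2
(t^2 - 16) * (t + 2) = t^3 + 2*t^2 - 16*t - 32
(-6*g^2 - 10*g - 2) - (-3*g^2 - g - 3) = -3*g^2 - 9*g + 1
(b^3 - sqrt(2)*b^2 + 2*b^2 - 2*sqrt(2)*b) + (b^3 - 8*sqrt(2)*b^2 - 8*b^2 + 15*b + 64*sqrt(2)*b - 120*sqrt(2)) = 2*b^3 - 9*sqrt(2)*b^2 - 6*b^2 + 15*b + 62*sqrt(2)*b - 120*sqrt(2)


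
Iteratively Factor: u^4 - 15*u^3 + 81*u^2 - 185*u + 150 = (u - 5)*(u^3 - 10*u^2 + 31*u - 30) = (u - 5)^2*(u^2 - 5*u + 6) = (u - 5)^2*(u - 3)*(u - 2)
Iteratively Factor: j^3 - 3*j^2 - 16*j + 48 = (j + 4)*(j^2 - 7*j + 12) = (j - 3)*(j + 4)*(j - 4)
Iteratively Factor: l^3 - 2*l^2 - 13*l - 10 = (l + 1)*(l^2 - 3*l - 10) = (l + 1)*(l + 2)*(l - 5)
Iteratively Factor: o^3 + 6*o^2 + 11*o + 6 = (o + 1)*(o^2 + 5*o + 6) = (o + 1)*(o + 2)*(o + 3)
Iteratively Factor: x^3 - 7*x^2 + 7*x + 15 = (x + 1)*(x^2 - 8*x + 15) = (x - 3)*(x + 1)*(x - 5)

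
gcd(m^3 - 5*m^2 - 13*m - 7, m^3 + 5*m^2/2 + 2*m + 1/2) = m^2 + 2*m + 1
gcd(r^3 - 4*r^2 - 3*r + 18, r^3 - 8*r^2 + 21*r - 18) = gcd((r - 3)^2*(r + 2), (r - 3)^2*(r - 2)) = r^2 - 6*r + 9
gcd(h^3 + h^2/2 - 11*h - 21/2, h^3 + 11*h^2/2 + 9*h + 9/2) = h^2 + 4*h + 3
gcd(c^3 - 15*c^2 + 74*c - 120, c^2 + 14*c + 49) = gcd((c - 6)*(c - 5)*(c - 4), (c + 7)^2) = 1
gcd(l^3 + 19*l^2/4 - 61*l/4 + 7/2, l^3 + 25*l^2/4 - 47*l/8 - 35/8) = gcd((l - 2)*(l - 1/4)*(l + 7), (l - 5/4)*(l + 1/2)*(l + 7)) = l + 7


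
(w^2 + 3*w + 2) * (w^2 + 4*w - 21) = w^4 + 7*w^3 - 7*w^2 - 55*w - 42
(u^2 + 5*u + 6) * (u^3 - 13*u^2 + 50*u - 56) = u^5 - 8*u^4 - 9*u^3 + 116*u^2 + 20*u - 336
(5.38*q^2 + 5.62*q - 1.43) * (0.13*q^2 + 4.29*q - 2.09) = 0.6994*q^4 + 23.8108*q^3 + 12.6797*q^2 - 17.8805*q + 2.9887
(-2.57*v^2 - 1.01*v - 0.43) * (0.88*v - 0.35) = -2.2616*v^3 + 0.0106999999999998*v^2 - 0.0249*v + 0.1505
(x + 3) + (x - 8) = 2*x - 5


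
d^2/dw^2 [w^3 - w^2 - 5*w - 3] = 6*w - 2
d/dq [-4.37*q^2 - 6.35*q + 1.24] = -8.74*q - 6.35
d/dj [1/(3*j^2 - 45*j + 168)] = (15 - 2*j)/(3*(j^2 - 15*j + 56)^2)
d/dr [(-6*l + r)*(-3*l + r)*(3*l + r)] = -9*l^2 - 12*l*r + 3*r^2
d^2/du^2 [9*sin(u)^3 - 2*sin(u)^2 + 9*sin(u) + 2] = -81*sin(u)^3 + 8*sin(u)^2 + 45*sin(u) - 4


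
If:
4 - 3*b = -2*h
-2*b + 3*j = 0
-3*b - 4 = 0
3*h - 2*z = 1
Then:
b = -4/3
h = -4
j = -8/9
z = -13/2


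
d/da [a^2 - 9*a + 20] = 2*a - 9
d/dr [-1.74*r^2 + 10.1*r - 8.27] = 10.1 - 3.48*r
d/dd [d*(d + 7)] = 2*d + 7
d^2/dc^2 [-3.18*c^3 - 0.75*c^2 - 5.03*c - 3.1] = -19.08*c - 1.5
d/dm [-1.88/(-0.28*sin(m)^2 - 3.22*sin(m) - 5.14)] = -(1.0528*sin(m) + 6.0536)*cos(m)/(0.28*sin(m)^2 + 3.22*sin(m) + 5.14)^2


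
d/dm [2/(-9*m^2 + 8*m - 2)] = 4*(9*m - 4)/(9*m^2 - 8*m + 2)^2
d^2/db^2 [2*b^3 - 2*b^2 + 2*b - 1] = 12*b - 4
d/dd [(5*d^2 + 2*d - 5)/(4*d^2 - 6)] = (-2*d^2 - 5*d - 3)/(4*d^4 - 12*d^2 + 9)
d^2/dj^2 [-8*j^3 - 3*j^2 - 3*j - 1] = -48*j - 6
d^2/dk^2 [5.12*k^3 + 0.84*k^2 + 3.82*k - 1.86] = 30.72*k + 1.68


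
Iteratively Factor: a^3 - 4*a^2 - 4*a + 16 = (a + 2)*(a^2 - 6*a + 8) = (a - 4)*(a + 2)*(a - 2)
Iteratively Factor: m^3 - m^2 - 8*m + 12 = (m - 2)*(m^2 + m - 6) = (m - 2)^2*(m + 3)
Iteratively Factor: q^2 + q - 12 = (q - 3)*(q + 4)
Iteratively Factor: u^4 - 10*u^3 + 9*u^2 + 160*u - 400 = (u - 4)*(u^3 - 6*u^2 - 15*u + 100) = (u - 5)*(u - 4)*(u^2 - u - 20) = (u - 5)^2*(u - 4)*(u + 4)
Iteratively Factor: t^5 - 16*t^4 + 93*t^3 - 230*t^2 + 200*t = (t - 2)*(t^4 - 14*t^3 + 65*t^2 - 100*t) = t*(t - 2)*(t^3 - 14*t^2 + 65*t - 100) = t*(t - 4)*(t - 2)*(t^2 - 10*t + 25) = t*(t - 5)*(t - 4)*(t - 2)*(t - 5)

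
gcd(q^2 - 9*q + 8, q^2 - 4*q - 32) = q - 8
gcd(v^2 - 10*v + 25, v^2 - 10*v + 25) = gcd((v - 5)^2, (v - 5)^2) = v^2 - 10*v + 25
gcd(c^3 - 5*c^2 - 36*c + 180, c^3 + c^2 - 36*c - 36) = c^2 - 36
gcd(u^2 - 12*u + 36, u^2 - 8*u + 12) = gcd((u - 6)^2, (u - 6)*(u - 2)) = u - 6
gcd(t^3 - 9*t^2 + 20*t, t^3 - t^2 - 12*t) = t^2 - 4*t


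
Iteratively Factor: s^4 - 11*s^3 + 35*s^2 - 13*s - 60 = (s + 1)*(s^3 - 12*s^2 + 47*s - 60) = (s - 3)*(s + 1)*(s^2 - 9*s + 20) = (s - 4)*(s - 3)*(s + 1)*(s - 5)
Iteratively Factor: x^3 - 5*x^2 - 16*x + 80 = (x - 4)*(x^2 - x - 20) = (x - 4)*(x + 4)*(x - 5)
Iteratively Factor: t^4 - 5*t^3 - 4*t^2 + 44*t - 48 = (t - 2)*(t^3 - 3*t^2 - 10*t + 24) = (t - 2)^2*(t^2 - t - 12) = (t - 2)^2*(t + 3)*(t - 4)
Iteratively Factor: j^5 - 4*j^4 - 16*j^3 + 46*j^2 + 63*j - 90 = (j + 2)*(j^4 - 6*j^3 - 4*j^2 + 54*j - 45) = (j + 2)*(j + 3)*(j^3 - 9*j^2 + 23*j - 15) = (j - 5)*(j + 2)*(j + 3)*(j^2 - 4*j + 3) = (j - 5)*(j - 1)*(j + 2)*(j + 3)*(j - 3)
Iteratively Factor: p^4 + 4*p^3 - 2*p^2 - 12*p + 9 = (p + 3)*(p^3 + p^2 - 5*p + 3) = (p + 3)^2*(p^2 - 2*p + 1) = (p - 1)*(p + 3)^2*(p - 1)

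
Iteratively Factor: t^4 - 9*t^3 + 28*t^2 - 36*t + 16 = (t - 2)*(t^3 - 7*t^2 + 14*t - 8) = (t - 2)^2*(t^2 - 5*t + 4) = (t - 2)^2*(t - 1)*(t - 4)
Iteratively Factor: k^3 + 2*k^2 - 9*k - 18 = (k - 3)*(k^2 + 5*k + 6) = (k - 3)*(k + 3)*(k + 2)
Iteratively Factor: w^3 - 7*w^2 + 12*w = (w - 3)*(w^2 - 4*w) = w*(w - 3)*(w - 4)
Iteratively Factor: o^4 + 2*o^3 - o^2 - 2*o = (o)*(o^3 + 2*o^2 - o - 2) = o*(o + 2)*(o^2 - 1) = o*(o - 1)*(o + 2)*(o + 1)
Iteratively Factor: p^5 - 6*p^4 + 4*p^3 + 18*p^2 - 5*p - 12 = (p - 3)*(p^4 - 3*p^3 - 5*p^2 + 3*p + 4) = (p - 3)*(p - 1)*(p^3 - 2*p^2 - 7*p - 4) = (p - 3)*(p - 1)*(p + 1)*(p^2 - 3*p - 4) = (p - 3)*(p - 1)*(p + 1)^2*(p - 4)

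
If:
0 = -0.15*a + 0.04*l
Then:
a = 0.266666666666667*l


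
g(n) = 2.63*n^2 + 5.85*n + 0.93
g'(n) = 5.26*n + 5.85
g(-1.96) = -0.43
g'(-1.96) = -4.46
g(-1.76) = -1.22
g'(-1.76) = -3.41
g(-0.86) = -2.16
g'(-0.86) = 1.33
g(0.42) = 3.85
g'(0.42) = 8.06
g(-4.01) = 19.76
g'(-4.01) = -15.24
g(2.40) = 30.12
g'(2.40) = 18.47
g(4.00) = 66.41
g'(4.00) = 26.89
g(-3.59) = 13.82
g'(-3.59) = -13.03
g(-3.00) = 7.05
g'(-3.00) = -9.93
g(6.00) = 130.71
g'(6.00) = 37.41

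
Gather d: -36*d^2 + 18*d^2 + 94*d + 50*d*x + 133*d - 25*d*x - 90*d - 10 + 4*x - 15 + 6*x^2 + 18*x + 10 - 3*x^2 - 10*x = -18*d^2 + d*(25*x + 137) + 3*x^2 + 12*x - 15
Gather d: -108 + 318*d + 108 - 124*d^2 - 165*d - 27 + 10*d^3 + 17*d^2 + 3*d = 10*d^3 - 107*d^2 + 156*d - 27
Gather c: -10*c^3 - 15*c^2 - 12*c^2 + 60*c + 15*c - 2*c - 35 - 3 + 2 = -10*c^3 - 27*c^2 + 73*c - 36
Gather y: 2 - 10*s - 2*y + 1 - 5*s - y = -15*s - 3*y + 3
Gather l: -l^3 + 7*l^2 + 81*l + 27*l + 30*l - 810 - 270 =-l^3 + 7*l^2 + 138*l - 1080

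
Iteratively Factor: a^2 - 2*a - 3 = (a - 3)*(a + 1)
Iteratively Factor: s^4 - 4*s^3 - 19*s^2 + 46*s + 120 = (s + 3)*(s^3 - 7*s^2 + 2*s + 40) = (s - 4)*(s + 3)*(s^2 - 3*s - 10) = (s - 5)*(s - 4)*(s + 3)*(s + 2)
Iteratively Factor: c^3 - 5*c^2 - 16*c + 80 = (c - 5)*(c^2 - 16) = (c - 5)*(c + 4)*(c - 4)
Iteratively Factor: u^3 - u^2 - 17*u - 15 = (u - 5)*(u^2 + 4*u + 3) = (u - 5)*(u + 3)*(u + 1)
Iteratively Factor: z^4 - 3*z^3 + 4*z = (z - 2)*(z^3 - z^2 - 2*z) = z*(z - 2)*(z^2 - z - 2) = z*(z - 2)^2*(z + 1)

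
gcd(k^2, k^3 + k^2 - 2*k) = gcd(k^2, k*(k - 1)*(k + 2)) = k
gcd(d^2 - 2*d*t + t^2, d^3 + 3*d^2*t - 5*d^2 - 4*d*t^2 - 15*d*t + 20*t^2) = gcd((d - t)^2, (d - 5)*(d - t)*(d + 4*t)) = -d + t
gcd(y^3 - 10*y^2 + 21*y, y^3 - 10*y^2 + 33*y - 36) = y - 3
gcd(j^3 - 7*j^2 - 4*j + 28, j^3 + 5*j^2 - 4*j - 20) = j^2 - 4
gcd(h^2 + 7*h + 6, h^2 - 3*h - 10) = 1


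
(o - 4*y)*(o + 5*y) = o^2 + o*y - 20*y^2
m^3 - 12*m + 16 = (m - 2)^2*(m + 4)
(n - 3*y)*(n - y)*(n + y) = n^3 - 3*n^2*y - n*y^2 + 3*y^3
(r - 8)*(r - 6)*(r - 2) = r^3 - 16*r^2 + 76*r - 96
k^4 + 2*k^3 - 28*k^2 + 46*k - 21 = (k - 3)*(k - 1)^2*(k + 7)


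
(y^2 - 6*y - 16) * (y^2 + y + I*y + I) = y^4 - 5*y^3 + I*y^3 - 22*y^2 - 5*I*y^2 - 16*y - 22*I*y - 16*I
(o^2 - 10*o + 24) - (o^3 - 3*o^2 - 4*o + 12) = -o^3 + 4*o^2 - 6*o + 12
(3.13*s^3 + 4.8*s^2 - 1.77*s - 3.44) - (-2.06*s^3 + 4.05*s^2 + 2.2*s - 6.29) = 5.19*s^3 + 0.75*s^2 - 3.97*s + 2.85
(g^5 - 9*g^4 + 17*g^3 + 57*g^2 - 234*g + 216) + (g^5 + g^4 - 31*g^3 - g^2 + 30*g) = 2*g^5 - 8*g^4 - 14*g^3 + 56*g^2 - 204*g + 216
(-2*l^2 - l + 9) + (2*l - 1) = -2*l^2 + l + 8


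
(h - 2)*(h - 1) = h^2 - 3*h + 2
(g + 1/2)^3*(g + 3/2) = g^4 + 3*g^3 + 3*g^2 + 5*g/4 + 3/16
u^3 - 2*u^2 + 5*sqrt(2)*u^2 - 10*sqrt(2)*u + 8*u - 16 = (u - 2)*(u + sqrt(2))*(u + 4*sqrt(2))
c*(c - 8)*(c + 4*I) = c^3 - 8*c^2 + 4*I*c^2 - 32*I*c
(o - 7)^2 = o^2 - 14*o + 49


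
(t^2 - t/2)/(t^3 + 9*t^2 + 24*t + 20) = t*(2*t - 1)/(2*(t^3 + 9*t^2 + 24*t + 20))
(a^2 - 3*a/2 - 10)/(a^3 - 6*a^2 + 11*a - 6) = (a^2 - 3*a/2 - 10)/(a^3 - 6*a^2 + 11*a - 6)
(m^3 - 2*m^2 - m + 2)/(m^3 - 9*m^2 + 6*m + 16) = (m - 1)/(m - 8)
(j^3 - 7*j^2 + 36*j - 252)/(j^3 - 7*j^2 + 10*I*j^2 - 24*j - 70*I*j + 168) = (j - 6*I)/(j + 4*I)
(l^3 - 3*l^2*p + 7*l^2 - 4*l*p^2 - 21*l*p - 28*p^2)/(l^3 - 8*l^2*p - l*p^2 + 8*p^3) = (l^2 - 4*l*p + 7*l - 28*p)/(l^2 - 9*l*p + 8*p^2)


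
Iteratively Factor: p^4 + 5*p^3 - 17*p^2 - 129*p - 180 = (p - 5)*(p^3 + 10*p^2 + 33*p + 36) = (p - 5)*(p + 4)*(p^2 + 6*p + 9) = (p - 5)*(p + 3)*(p + 4)*(p + 3)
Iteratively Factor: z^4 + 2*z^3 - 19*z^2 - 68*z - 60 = (z - 5)*(z^3 + 7*z^2 + 16*z + 12) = (z - 5)*(z + 3)*(z^2 + 4*z + 4) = (z - 5)*(z + 2)*(z + 3)*(z + 2)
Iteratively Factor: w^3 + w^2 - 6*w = (w - 2)*(w^2 + 3*w) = (w - 2)*(w + 3)*(w)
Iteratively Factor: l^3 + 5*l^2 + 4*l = (l + 1)*(l^2 + 4*l) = (l + 1)*(l + 4)*(l)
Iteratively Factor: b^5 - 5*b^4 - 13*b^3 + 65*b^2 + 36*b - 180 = (b + 3)*(b^4 - 8*b^3 + 11*b^2 + 32*b - 60) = (b - 3)*(b + 3)*(b^3 - 5*b^2 - 4*b + 20) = (b - 3)*(b + 2)*(b + 3)*(b^2 - 7*b + 10) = (b - 5)*(b - 3)*(b + 2)*(b + 3)*(b - 2)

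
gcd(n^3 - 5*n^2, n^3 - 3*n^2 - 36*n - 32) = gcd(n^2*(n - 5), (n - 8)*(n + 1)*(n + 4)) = 1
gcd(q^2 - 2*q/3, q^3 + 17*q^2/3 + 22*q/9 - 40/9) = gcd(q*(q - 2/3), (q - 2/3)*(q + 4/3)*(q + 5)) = q - 2/3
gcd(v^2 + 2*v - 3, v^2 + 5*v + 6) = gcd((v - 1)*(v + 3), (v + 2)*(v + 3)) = v + 3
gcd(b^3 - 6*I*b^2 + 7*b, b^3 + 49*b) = b^2 - 7*I*b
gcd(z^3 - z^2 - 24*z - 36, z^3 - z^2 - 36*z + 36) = z - 6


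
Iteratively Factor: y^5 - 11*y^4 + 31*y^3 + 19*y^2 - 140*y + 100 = (y - 2)*(y^4 - 9*y^3 + 13*y^2 + 45*y - 50) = (y - 5)*(y - 2)*(y^3 - 4*y^2 - 7*y + 10) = (y - 5)*(y - 2)*(y + 2)*(y^2 - 6*y + 5) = (y - 5)^2*(y - 2)*(y + 2)*(y - 1)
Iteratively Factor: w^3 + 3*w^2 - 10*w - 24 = (w + 2)*(w^2 + w - 12) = (w - 3)*(w + 2)*(w + 4)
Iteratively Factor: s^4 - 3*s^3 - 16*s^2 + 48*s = (s - 4)*(s^3 + s^2 - 12*s) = s*(s - 4)*(s^2 + s - 12) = s*(s - 4)*(s + 4)*(s - 3)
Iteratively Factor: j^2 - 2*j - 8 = (j + 2)*(j - 4)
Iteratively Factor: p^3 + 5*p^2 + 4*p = (p + 4)*(p^2 + p) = (p + 1)*(p + 4)*(p)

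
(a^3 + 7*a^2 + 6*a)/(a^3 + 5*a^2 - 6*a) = (a + 1)/(a - 1)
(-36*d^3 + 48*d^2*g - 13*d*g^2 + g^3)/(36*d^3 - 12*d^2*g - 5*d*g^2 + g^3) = (-6*d^2 + 7*d*g - g^2)/(6*d^2 - d*g - g^2)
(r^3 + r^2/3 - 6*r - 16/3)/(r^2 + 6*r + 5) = (3*r^2 - 2*r - 16)/(3*(r + 5))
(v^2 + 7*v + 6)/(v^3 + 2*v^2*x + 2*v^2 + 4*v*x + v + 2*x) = (v + 6)/(v^2 + 2*v*x + v + 2*x)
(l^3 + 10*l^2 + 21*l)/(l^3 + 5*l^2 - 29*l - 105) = l/(l - 5)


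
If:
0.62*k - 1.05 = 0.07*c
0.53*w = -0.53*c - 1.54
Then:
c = -w - 2.90566037735849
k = 1.36548995739501 - 0.112903225806452*w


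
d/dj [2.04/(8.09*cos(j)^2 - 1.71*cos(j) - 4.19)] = (33.0072*cos(j) - 3.4884)*sin(j)/(-8.09*cos(j)^2 + 1.71*cos(j) + 4.19)^2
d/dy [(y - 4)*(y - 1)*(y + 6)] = 3*y^2 + 2*y - 26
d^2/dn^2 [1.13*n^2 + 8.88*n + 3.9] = 2.26000000000000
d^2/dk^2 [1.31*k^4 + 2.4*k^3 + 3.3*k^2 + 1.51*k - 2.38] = 15.72*k^2 + 14.4*k + 6.6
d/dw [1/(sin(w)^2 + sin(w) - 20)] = -(2*sin(w) + 1)*cos(w)/(sin(w)^2 + sin(w) - 20)^2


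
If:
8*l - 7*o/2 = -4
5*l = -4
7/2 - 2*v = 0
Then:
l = -4/5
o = -24/35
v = 7/4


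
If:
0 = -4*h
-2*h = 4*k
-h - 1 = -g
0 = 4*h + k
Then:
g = 1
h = 0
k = 0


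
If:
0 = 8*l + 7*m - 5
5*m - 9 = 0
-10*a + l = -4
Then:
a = 61/200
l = -19/20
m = 9/5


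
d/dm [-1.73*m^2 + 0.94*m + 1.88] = 0.94 - 3.46*m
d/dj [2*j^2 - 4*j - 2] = 4*j - 4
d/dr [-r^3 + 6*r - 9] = 6 - 3*r^2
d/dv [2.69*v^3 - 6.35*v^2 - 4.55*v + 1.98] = 8.07*v^2 - 12.7*v - 4.55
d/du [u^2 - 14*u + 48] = 2*u - 14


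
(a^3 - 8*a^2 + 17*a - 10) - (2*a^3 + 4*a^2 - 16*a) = -a^3 - 12*a^2 + 33*a - 10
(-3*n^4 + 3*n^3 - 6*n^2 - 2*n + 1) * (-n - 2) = 3*n^5 + 3*n^4 + 14*n^2 + 3*n - 2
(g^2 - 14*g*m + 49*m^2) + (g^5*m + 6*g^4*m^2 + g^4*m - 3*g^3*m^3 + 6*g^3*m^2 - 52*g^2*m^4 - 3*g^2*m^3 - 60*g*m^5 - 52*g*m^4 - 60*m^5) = g^5*m + 6*g^4*m^2 + g^4*m - 3*g^3*m^3 + 6*g^3*m^2 - 52*g^2*m^4 - 3*g^2*m^3 + g^2 - 60*g*m^5 - 52*g*m^4 - 14*g*m - 60*m^5 + 49*m^2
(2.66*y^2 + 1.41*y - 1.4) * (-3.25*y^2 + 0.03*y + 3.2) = -8.645*y^4 - 4.5027*y^3 + 13.1043*y^2 + 4.47*y - 4.48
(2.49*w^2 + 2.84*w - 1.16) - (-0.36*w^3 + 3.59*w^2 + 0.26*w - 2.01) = 0.36*w^3 - 1.1*w^2 + 2.58*w + 0.85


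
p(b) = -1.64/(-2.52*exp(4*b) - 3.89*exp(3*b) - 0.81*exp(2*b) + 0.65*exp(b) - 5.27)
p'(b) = -1.64*(10.08*exp(4*b) + 11.67*exp(3*b) + 1.62*exp(2*b) - 0.65*exp(b))/(-2.52*exp(4*b) - 3.89*exp(3*b) - 0.81*exp(2*b) + 0.65*exp(b) - 5.27)^2 = (-16.5312*exp(3*b) - 19.1388*exp(2*b) - 2.6568*exp(b) + 1.066)*exp(b)/(2.52*exp(4*b) + 3.89*exp(3*b) + 0.81*exp(2*b) - 0.65*exp(b) + 5.27)^2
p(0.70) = 0.02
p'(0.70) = -0.07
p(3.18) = 0.00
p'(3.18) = -0.00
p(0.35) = 0.06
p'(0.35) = -0.17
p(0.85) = 0.01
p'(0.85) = -0.04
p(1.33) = 0.00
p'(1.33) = -0.01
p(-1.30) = 0.31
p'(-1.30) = -0.01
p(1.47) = 0.00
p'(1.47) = -0.00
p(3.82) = 0.00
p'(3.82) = -0.00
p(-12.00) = 0.31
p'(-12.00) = 0.00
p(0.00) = 0.14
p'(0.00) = -0.27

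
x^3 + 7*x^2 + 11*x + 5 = (x + 1)^2*(x + 5)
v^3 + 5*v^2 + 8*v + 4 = (v + 1)*(v + 2)^2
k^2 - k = k*(k - 1)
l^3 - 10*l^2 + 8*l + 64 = (l - 8)*(l - 4)*(l + 2)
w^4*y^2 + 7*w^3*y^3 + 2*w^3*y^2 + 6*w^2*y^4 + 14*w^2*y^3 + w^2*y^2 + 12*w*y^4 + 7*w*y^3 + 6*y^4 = (w + y)*(w + 6*y)*(w*y + y)^2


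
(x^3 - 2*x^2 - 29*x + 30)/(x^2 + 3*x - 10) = (x^2 - 7*x + 6)/(x - 2)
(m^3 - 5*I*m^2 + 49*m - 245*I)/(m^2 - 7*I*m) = m + 2*I + 35/m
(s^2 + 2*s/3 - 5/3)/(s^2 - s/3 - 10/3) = (s - 1)/(s - 2)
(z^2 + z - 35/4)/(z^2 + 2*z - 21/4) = (2*z - 5)/(2*z - 3)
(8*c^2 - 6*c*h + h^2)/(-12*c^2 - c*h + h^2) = (-2*c + h)/(3*c + h)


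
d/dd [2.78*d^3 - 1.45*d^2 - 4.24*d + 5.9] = 8.34*d^2 - 2.9*d - 4.24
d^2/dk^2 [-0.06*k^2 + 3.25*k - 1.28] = -0.120000000000000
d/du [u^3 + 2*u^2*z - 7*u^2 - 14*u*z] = 3*u^2 + 4*u*z - 14*u - 14*z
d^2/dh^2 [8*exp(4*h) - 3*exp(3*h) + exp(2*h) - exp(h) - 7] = (128*exp(3*h) - 27*exp(2*h) + 4*exp(h) - 1)*exp(h)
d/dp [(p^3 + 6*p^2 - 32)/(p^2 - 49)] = p*(p^3 - 147*p - 524)/(p^4 - 98*p^2 + 2401)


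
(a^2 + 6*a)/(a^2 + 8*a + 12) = a/(a + 2)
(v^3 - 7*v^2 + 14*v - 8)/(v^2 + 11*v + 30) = (v^3 - 7*v^2 + 14*v - 8)/(v^2 + 11*v + 30)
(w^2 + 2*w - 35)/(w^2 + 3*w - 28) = (w - 5)/(w - 4)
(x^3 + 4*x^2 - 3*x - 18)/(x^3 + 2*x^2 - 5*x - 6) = (x + 3)/(x + 1)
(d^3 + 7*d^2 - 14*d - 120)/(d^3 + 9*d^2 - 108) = (d^2 + d - 20)/(d^2 + 3*d - 18)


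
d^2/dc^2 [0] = 0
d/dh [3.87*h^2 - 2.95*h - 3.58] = 7.74*h - 2.95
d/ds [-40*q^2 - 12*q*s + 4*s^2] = -12*q + 8*s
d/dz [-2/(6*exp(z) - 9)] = 4*exp(z)/(3*(2*exp(z) - 3)^2)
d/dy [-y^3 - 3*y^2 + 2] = 3*y*(-y - 2)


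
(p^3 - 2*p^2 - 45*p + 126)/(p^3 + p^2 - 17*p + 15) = (p^2 + p - 42)/(p^2 + 4*p - 5)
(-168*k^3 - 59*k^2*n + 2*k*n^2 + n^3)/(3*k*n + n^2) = -56*k^2/n - k + n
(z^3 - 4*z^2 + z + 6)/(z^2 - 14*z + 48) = (z^3 - 4*z^2 + z + 6)/(z^2 - 14*z + 48)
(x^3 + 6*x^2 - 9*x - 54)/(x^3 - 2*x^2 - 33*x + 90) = (x + 3)/(x - 5)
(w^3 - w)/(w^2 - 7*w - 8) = w*(w - 1)/(w - 8)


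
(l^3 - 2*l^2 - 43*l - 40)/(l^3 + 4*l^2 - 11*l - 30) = (l^2 - 7*l - 8)/(l^2 - l - 6)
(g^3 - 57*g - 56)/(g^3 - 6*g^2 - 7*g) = (g^2 - g - 56)/(g*(g - 7))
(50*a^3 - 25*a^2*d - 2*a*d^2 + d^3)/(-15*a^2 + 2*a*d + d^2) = (-10*a^2 + 7*a*d - d^2)/(3*a - d)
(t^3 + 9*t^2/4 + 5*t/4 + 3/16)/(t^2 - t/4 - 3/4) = (16*t^3 + 36*t^2 + 20*t + 3)/(4*(4*t^2 - t - 3))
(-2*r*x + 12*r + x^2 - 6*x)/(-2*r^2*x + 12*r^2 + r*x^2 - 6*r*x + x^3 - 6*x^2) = (-2*r + x)/(-2*r^2 + r*x + x^2)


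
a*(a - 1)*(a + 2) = a^3 + a^2 - 2*a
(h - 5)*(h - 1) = h^2 - 6*h + 5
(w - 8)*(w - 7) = w^2 - 15*w + 56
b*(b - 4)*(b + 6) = b^3 + 2*b^2 - 24*b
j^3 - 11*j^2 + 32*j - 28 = (j - 7)*(j - 2)^2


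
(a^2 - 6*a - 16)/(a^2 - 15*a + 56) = (a + 2)/(a - 7)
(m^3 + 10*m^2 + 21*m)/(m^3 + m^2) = (m^2 + 10*m + 21)/(m*(m + 1))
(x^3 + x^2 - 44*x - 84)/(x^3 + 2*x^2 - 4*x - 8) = (x^2 - x - 42)/(x^2 - 4)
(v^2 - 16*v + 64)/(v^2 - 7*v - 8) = (v - 8)/(v + 1)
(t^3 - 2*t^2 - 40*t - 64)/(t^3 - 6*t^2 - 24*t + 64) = (t + 2)/(t - 2)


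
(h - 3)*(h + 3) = h^2 - 9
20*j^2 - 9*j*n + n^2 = (-5*j + n)*(-4*j + n)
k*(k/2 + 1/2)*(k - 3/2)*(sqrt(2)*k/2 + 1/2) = sqrt(2)*k^4/4 - sqrt(2)*k^3/8 + k^3/4 - 3*sqrt(2)*k^2/8 - k^2/8 - 3*k/8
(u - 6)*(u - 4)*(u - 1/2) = u^3 - 21*u^2/2 + 29*u - 12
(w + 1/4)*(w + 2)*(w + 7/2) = w^3 + 23*w^2/4 + 67*w/8 + 7/4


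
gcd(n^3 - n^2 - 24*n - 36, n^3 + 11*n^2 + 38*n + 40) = n + 2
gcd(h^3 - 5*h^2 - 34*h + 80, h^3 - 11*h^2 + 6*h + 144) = h - 8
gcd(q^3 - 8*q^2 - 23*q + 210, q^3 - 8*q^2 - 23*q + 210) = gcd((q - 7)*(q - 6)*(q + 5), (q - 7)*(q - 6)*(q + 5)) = q^3 - 8*q^2 - 23*q + 210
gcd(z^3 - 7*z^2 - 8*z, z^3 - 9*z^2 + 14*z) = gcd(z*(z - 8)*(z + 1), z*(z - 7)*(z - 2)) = z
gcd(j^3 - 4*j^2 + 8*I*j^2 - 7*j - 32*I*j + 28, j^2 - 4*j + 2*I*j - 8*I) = j - 4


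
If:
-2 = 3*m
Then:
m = -2/3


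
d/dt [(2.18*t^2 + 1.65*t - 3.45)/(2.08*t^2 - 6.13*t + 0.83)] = (-16.7954*t^2 + 17.9708*t - 19.779)/(4.3264*t^4 - 25.5008*t^3 + 41.0297*t^2 - 10.1758*t + 0.6889)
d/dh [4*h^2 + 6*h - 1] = 8*h + 6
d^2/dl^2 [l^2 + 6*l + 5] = 2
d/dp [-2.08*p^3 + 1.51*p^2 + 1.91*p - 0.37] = -6.24*p^2 + 3.02*p + 1.91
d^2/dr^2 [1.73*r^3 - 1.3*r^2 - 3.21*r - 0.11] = 10.38*r - 2.6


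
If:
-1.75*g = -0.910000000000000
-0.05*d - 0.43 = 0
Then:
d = -8.60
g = 0.52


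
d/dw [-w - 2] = -1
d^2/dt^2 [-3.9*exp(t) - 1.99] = -3.9*exp(t)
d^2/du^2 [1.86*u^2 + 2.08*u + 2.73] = 3.72000000000000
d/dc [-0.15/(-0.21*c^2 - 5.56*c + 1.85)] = (-0.063*c - 0.834)/(0.21*c^2 + 5.56*c - 1.85)^2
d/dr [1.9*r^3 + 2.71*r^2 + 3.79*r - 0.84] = 5.7*r^2 + 5.42*r + 3.79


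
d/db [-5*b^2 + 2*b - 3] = 2 - 10*b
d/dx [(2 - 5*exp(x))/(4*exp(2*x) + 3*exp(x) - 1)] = (20*exp(2*x) - 16*exp(x) - 1)*exp(x)/(16*exp(4*x) + 24*exp(3*x) + exp(2*x) - 6*exp(x) + 1)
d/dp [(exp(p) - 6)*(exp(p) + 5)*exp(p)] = (3*exp(2*p) - 2*exp(p) - 30)*exp(p)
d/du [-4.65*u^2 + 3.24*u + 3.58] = 3.24 - 9.3*u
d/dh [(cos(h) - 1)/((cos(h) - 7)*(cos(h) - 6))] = (cos(h)^2 - 2*cos(h) - 29)*sin(h)/((cos(h) - 7)^2*(cos(h) - 6)^2)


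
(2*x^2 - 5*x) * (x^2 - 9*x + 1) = 2*x^4 - 23*x^3 + 47*x^2 - 5*x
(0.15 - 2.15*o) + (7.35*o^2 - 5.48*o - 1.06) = 7.35*o^2 - 7.63*o - 0.91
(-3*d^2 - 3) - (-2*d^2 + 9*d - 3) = -d^2 - 9*d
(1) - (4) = -3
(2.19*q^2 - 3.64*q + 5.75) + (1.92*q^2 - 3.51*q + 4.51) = 4.11*q^2 - 7.15*q + 10.26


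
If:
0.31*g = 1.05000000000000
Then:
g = 3.39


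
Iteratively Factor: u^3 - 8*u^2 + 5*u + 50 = (u + 2)*(u^2 - 10*u + 25) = (u - 5)*(u + 2)*(u - 5)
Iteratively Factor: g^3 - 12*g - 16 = (g + 2)*(g^2 - 2*g - 8) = (g + 2)^2*(g - 4)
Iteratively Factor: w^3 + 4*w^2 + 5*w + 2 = (w + 1)*(w^2 + 3*w + 2) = (w + 1)^2*(w + 2)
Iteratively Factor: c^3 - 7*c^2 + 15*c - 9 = (c - 3)*(c^2 - 4*c + 3) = (c - 3)^2*(c - 1)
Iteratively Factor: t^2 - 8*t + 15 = (t - 3)*(t - 5)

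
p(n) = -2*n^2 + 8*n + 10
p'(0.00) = 8.00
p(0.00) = 10.00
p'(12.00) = -40.00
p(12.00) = -182.00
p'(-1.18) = 12.72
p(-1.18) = -2.22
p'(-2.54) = 18.16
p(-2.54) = -23.22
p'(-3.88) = 23.52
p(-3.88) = -51.15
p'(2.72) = -2.88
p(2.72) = 16.96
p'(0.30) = 6.80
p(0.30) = 12.22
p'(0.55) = 5.80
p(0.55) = 13.80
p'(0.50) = 6.00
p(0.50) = 13.50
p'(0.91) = 4.36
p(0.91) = 15.62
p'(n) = 8 - 4*n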